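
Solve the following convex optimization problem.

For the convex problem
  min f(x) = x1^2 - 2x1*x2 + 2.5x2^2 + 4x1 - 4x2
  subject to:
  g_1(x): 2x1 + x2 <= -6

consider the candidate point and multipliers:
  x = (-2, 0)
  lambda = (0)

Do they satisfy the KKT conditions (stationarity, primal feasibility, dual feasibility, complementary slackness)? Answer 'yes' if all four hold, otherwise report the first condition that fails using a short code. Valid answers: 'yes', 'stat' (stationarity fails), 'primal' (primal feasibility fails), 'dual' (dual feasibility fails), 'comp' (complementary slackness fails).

Gradient of f: grad f(x) = Q x + c = (0, 0)
Constraint values g_i(x) = a_i^T x - b_i:
  g_1((-2, 0)) = 2
Stationarity residual: grad f(x) + sum_i lambda_i a_i = (0, 0)
  -> stationarity OK
Primal feasibility (all g_i <= 0): FAILS
Dual feasibility (all lambda_i >= 0): OK
Complementary slackness (lambda_i * g_i(x) = 0 for all i): OK

Verdict: the first failing condition is primal_feasibility -> primal.

primal


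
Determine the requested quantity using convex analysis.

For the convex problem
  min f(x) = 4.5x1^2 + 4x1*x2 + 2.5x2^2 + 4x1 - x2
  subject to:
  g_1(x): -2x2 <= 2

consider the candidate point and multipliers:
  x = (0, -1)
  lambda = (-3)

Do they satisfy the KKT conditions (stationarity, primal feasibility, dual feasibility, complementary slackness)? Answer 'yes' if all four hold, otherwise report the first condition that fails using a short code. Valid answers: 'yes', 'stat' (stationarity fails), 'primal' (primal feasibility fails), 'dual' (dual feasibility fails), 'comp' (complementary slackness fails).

Gradient of f: grad f(x) = Q x + c = (0, -6)
Constraint values g_i(x) = a_i^T x - b_i:
  g_1((0, -1)) = 0
Stationarity residual: grad f(x) + sum_i lambda_i a_i = (0, 0)
  -> stationarity OK
Primal feasibility (all g_i <= 0): OK
Dual feasibility (all lambda_i >= 0): FAILS
Complementary slackness (lambda_i * g_i(x) = 0 for all i): OK

Verdict: the first failing condition is dual_feasibility -> dual.

dual


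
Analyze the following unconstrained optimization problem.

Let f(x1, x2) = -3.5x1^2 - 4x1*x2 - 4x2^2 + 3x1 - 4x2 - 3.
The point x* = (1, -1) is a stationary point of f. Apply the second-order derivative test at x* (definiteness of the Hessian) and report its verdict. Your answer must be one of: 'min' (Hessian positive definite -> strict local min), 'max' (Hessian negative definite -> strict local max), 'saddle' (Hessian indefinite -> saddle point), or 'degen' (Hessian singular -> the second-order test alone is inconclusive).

Compute the Hessian H = grad^2 f:
  H = [[-7, -4], [-4, -8]]
Verify stationarity: grad f(x*) = H x* + g = (0, 0).
Eigenvalues of H: -11.5311, -3.4689.
Both eigenvalues < 0, so H is negative definite -> x* is a strict local max.

max


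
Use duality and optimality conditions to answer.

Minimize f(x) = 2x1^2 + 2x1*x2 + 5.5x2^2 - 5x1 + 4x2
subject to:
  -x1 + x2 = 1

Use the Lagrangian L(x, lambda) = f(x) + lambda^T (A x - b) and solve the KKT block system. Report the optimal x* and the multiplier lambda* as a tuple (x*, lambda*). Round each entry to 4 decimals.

Form the Lagrangian:
  L(x, lambda) = (1/2) x^T Q x + c^T x + lambda^T (A x - b)
Stationarity (grad_x L = 0): Q x + c + A^T lambda = 0.
Primal feasibility: A x = b.

This gives the KKT block system:
  [ Q   A^T ] [ x     ]   [-c ]
  [ A    0  ] [ lambda ] = [ b ]

Solving the linear system:
  x*      = (-0.6316, 0.3684)
  lambda* = (-6.7895)
  f(x*)   = 5.7105

x* = (-0.6316, 0.3684), lambda* = (-6.7895)


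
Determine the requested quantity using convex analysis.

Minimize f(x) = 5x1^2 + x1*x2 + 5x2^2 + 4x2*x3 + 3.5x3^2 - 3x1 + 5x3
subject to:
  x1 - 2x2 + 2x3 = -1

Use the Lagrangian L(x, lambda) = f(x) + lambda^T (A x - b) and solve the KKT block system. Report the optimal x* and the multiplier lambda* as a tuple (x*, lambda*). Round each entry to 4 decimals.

Form the Lagrangian:
  L(x, lambda) = (1/2) x^T Q x + c^T x + lambda^T (A x - b)
Stationarity (grad_x L = 0): Q x + c + A^T lambda = 0.
Primal feasibility: A x = b.

This gives the KKT block system:
  [ Q   A^T ] [ x     ]   [-c ]
  [ A    0  ] [ lambda ] = [ b ]

Solving the linear system:
  x*      = (0.351, 0.0832, -0.5923)
  lambda* = (-0.5932)
  f(x*)   = -2.3039

x* = (0.351, 0.0832, -0.5923), lambda* = (-0.5932)


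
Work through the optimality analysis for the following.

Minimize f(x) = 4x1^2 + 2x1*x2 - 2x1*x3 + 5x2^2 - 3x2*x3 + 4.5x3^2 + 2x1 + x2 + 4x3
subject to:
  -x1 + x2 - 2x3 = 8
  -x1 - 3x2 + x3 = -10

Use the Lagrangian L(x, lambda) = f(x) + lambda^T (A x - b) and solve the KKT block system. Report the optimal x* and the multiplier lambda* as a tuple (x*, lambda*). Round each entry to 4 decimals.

Form the Lagrangian:
  L(x, lambda) = (1/2) x^T Q x + c^T x + lambda^T (A x - b)
Stationarity (grad_x L = 0): Q x + c + A^T lambda = 0.
Primal feasibility: A x = b.

This gives the KKT block system:
  [ Q   A^T ] [ x     ]   [-c ]
  [ A    0  ] [ lambda ] = [ b ]

Solving the linear system:
  x*      = (-0.9869, 2.9921, -2.0105)
  lambda* = (-5.6623, 9.7723)
  f(x*)   = 67.9987

x* = (-0.9869, 2.9921, -2.0105), lambda* = (-5.6623, 9.7723)


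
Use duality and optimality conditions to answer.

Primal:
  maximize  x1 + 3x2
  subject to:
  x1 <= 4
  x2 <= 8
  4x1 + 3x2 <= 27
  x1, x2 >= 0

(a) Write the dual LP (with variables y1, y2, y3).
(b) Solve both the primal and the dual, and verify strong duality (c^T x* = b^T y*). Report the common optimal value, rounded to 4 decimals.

The standard primal-dual pair for 'max c^T x s.t. A x <= b, x >= 0' is:
  Dual:  min b^T y  s.t.  A^T y >= c,  y >= 0.

So the dual LP is:
  minimize  4y1 + 8y2 + 27y3
  subject to:
    y1 + 4y3 >= 1
    y2 + 3y3 >= 3
    y1, y2, y3 >= 0

Solving the primal: x* = (0.75, 8).
  primal value c^T x* = 24.75.
Solving the dual: y* = (0, 2.25, 0.25).
  dual value b^T y* = 24.75.
Strong duality: c^T x* = b^T y*. Confirmed.

24.75


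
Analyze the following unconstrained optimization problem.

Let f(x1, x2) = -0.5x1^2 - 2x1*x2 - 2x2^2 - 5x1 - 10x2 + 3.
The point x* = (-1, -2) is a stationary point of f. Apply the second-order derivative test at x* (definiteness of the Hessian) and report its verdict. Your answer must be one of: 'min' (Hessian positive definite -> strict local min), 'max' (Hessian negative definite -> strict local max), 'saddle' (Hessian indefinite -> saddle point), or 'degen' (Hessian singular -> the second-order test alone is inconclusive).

Compute the Hessian H = grad^2 f:
  H = [[-1, -2], [-2, -4]]
Verify stationarity: grad f(x*) = H x* + g = (0, 0).
Eigenvalues of H: -5, 0.
H has a zero eigenvalue (singular; negative semidefinite but not definite), so H is neither positive definite, negative definite, nor indefinite. The second-order test alone is inconclusive -> degen.
(Indeed, f is constant along the null direction of H through x*, so x* is not a strict local extremum.)

degen


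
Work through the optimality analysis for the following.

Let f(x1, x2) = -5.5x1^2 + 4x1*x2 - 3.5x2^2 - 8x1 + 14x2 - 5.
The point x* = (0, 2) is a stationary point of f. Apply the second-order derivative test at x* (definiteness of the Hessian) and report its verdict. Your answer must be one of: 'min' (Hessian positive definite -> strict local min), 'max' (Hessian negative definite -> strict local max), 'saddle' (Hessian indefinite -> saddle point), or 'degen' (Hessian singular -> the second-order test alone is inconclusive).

Compute the Hessian H = grad^2 f:
  H = [[-11, 4], [4, -7]]
Verify stationarity: grad f(x*) = H x* + g = (0, 0).
Eigenvalues of H: -13.4721, -4.5279.
Both eigenvalues < 0, so H is negative definite -> x* is a strict local max.

max


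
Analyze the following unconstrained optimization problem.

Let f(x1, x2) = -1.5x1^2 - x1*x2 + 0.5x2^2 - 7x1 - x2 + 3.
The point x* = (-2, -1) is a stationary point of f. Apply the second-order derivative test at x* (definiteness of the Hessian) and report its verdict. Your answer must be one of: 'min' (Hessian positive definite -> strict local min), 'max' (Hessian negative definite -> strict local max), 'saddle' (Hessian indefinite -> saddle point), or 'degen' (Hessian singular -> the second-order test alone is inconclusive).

Compute the Hessian H = grad^2 f:
  H = [[-3, -1], [-1, 1]]
Verify stationarity: grad f(x*) = H x* + g = (0, 0).
Eigenvalues of H: -3.2361, 1.2361.
Eigenvalues have mixed signs, so H is indefinite -> x* is a saddle point.

saddle


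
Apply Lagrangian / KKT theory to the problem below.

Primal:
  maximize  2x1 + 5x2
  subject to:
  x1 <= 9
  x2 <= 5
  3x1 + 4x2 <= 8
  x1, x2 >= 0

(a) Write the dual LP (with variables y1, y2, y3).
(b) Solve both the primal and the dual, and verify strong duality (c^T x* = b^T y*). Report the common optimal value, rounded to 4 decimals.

The standard primal-dual pair for 'max c^T x s.t. A x <= b, x >= 0' is:
  Dual:  min b^T y  s.t.  A^T y >= c,  y >= 0.

So the dual LP is:
  minimize  9y1 + 5y2 + 8y3
  subject to:
    y1 + 3y3 >= 2
    y2 + 4y3 >= 5
    y1, y2, y3 >= 0

Solving the primal: x* = (0, 2).
  primal value c^T x* = 10.
Solving the dual: y* = (0, 0, 1.25).
  dual value b^T y* = 10.
Strong duality: c^T x* = b^T y*. Confirmed.

10


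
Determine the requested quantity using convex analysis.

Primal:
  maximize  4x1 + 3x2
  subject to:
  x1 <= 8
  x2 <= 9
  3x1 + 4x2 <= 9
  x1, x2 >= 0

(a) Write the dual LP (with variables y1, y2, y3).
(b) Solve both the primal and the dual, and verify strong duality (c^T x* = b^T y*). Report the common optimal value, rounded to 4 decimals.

The standard primal-dual pair for 'max c^T x s.t. A x <= b, x >= 0' is:
  Dual:  min b^T y  s.t.  A^T y >= c,  y >= 0.

So the dual LP is:
  minimize  8y1 + 9y2 + 9y3
  subject to:
    y1 + 3y3 >= 4
    y2 + 4y3 >= 3
    y1, y2, y3 >= 0

Solving the primal: x* = (3, 0).
  primal value c^T x* = 12.
Solving the dual: y* = (0, 0, 1.3333).
  dual value b^T y* = 12.
Strong duality: c^T x* = b^T y*. Confirmed.

12


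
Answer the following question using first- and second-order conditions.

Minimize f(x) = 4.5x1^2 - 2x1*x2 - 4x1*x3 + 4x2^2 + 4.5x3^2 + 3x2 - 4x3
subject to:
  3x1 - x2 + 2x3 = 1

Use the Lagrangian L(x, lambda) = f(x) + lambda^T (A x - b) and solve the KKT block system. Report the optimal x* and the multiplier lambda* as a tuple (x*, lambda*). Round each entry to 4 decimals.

Form the Lagrangian:
  L(x, lambda) = (1/2) x^T Q x + c^T x + lambda^T (A x - b)
Stationarity (grad_x L = 0): Q x + c + A^T lambda = 0.
Primal feasibility: A x = b.

This gives the KKT block system:
  [ Q   A^T ] [ x     ]   [-c ]
  [ A    0  ] [ lambda ] = [ b ]

Solving the linear system:
  x*      = (-0.022, -0.3401, 0.3629)
  lambda* = (0.323)
  f(x*)   = -1.3975

x* = (-0.022, -0.3401, 0.3629), lambda* = (0.323)


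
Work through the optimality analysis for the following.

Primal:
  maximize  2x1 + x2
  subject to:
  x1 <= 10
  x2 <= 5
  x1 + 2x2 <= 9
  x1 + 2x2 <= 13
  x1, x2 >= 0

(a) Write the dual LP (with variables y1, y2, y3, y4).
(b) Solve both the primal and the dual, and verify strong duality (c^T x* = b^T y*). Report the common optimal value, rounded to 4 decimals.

The standard primal-dual pair for 'max c^T x s.t. A x <= b, x >= 0' is:
  Dual:  min b^T y  s.t.  A^T y >= c,  y >= 0.

So the dual LP is:
  minimize  10y1 + 5y2 + 9y3 + 13y4
  subject to:
    y1 + y3 + y4 >= 2
    y2 + 2y3 + 2y4 >= 1
    y1, y2, y3, y4 >= 0

Solving the primal: x* = (9, 0).
  primal value c^T x* = 18.
Solving the dual: y* = (0, 0, 2, 0).
  dual value b^T y* = 18.
Strong duality: c^T x* = b^T y*. Confirmed.

18


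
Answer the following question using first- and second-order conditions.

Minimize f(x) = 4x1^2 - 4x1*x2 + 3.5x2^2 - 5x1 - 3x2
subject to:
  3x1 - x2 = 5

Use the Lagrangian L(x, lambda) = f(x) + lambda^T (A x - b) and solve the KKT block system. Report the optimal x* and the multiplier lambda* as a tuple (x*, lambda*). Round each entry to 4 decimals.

Form the Lagrangian:
  L(x, lambda) = (1/2) x^T Q x + c^T x + lambda^T (A x - b)
Stationarity (grad_x L = 0): Q x + c + A^T lambda = 0.
Primal feasibility: A x = b.

This gives the KKT block system:
  [ Q   A^T ] [ x     ]   [-c ]
  [ A    0  ] [ lambda ] = [ b ]

Solving the linear system:
  x*      = (2.1064, 1.3191)
  lambda* = (-2.1915)
  f(x*)   = -1.766

x* = (2.1064, 1.3191), lambda* = (-2.1915)


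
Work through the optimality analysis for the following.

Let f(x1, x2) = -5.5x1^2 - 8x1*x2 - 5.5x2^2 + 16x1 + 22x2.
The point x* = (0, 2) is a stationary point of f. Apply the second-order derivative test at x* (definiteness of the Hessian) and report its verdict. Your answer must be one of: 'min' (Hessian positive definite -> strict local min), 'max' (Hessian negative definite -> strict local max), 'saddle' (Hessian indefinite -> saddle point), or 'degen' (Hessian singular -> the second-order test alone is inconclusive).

Compute the Hessian H = grad^2 f:
  H = [[-11, -8], [-8, -11]]
Verify stationarity: grad f(x*) = H x* + g = (0, 0).
Eigenvalues of H: -19, -3.
Both eigenvalues < 0, so H is negative definite -> x* is a strict local max.

max


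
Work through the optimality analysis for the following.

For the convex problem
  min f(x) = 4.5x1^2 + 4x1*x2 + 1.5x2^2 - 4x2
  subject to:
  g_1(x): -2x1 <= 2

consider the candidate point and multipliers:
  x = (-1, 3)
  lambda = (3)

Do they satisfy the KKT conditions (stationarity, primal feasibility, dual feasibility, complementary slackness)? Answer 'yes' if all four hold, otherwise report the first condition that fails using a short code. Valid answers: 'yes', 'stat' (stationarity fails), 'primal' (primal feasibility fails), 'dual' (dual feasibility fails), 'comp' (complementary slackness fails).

Gradient of f: grad f(x) = Q x + c = (3, 1)
Constraint values g_i(x) = a_i^T x - b_i:
  g_1((-1, 3)) = 0
Stationarity residual: grad f(x) + sum_i lambda_i a_i = (-3, 1)
  -> stationarity FAILS
Primal feasibility (all g_i <= 0): OK
Dual feasibility (all lambda_i >= 0): OK
Complementary slackness (lambda_i * g_i(x) = 0 for all i): OK

Verdict: the first failing condition is stationarity -> stat.

stat


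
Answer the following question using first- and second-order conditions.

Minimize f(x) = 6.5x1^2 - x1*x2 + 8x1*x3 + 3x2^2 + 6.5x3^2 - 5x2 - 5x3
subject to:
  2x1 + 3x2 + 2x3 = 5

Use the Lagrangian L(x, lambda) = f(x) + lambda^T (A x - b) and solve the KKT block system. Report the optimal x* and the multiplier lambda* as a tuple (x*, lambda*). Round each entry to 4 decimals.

Form the Lagrangian:
  L(x, lambda) = (1/2) x^T Q x + c^T x + lambda^T (A x - b)
Stationarity (grad_x L = 0): Q x + c + A^T lambda = 0.
Primal feasibility: A x = b.

This gives the KKT block system:
  [ Q   A^T ] [ x     ]   [-c ]
  [ A    0  ] [ lambda ] = [ b ]

Solving the linear system:
  x*      = (-0.1168, 1.3336, 0.6164)
  lambda* = (-1.0395)
  f(x*)   = -2.2764

x* = (-0.1168, 1.3336, 0.6164), lambda* = (-1.0395)


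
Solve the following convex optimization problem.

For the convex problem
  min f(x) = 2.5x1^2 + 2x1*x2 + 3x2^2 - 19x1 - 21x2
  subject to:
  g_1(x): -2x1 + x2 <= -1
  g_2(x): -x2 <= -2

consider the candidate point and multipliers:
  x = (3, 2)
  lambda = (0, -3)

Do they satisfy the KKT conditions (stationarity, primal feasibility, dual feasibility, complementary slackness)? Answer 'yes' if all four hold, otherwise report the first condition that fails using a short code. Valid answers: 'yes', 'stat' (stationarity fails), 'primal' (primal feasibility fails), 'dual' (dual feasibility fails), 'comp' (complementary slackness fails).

Gradient of f: grad f(x) = Q x + c = (0, -3)
Constraint values g_i(x) = a_i^T x - b_i:
  g_1((3, 2)) = -3
  g_2((3, 2)) = 0
Stationarity residual: grad f(x) + sum_i lambda_i a_i = (0, 0)
  -> stationarity OK
Primal feasibility (all g_i <= 0): OK
Dual feasibility (all lambda_i >= 0): FAILS
Complementary slackness (lambda_i * g_i(x) = 0 for all i): OK

Verdict: the first failing condition is dual_feasibility -> dual.

dual


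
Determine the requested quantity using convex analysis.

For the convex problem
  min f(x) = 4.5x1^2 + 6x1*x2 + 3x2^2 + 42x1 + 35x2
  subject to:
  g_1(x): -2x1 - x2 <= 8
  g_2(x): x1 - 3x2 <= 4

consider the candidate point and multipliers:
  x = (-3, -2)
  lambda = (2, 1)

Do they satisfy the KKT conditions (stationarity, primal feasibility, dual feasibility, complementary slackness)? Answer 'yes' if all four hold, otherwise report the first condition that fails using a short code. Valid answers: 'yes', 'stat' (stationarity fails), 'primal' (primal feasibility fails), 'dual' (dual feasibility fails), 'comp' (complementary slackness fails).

Gradient of f: grad f(x) = Q x + c = (3, 5)
Constraint values g_i(x) = a_i^T x - b_i:
  g_1((-3, -2)) = 0
  g_2((-3, -2)) = -1
Stationarity residual: grad f(x) + sum_i lambda_i a_i = (0, 0)
  -> stationarity OK
Primal feasibility (all g_i <= 0): OK
Dual feasibility (all lambda_i >= 0): OK
Complementary slackness (lambda_i * g_i(x) = 0 for all i): FAILS

Verdict: the first failing condition is complementary_slackness -> comp.

comp


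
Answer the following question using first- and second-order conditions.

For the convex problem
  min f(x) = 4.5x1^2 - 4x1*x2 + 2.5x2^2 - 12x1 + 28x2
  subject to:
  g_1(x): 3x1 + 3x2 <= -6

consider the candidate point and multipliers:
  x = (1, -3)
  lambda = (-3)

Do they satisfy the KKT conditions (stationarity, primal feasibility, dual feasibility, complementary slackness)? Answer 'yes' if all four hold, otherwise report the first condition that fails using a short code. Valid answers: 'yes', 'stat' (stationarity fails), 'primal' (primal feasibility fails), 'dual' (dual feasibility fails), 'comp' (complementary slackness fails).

Gradient of f: grad f(x) = Q x + c = (9, 9)
Constraint values g_i(x) = a_i^T x - b_i:
  g_1((1, -3)) = 0
Stationarity residual: grad f(x) + sum_i lambda_i a_i = (0, 0)
  -> stationarity OK
Primal feasibility (all g_i <= 0): OK
Dual feasibility (all lambda_i >= 0): FAILS
Complementary slackness (lambda_i * g_i(x) = 0 for all i): OK

Verdict: the first failing condition is dual_feasibility -> dual.

dual


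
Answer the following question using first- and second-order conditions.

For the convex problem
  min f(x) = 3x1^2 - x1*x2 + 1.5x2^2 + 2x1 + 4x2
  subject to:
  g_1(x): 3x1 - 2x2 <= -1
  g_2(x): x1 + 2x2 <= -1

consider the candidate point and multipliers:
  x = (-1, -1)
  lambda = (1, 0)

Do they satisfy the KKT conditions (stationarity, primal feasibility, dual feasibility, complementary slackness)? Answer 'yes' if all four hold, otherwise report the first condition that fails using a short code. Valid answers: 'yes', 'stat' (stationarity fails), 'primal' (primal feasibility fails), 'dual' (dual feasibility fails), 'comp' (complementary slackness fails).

Gradient of f: grad f(x) = Q x + c = (-3, 2)
Constraint values g_i(x) = a_i^T x - b_i:
  g_1((-1, -1)) = 0
  g_2((-1, -1)) = -2
Stationarity residual: grad f(x) + sum_i lambda_i a_i = (0, 0)
  -> stationarity OK
Primal feasibility (all g_i <= 0): OK
Dual feasibility (all lambda_i >= 0): OK
Complementary slackness (lambda_i * g_i(x) = 0 for all i): OK

Verdict: yes, KKT holds.

yes


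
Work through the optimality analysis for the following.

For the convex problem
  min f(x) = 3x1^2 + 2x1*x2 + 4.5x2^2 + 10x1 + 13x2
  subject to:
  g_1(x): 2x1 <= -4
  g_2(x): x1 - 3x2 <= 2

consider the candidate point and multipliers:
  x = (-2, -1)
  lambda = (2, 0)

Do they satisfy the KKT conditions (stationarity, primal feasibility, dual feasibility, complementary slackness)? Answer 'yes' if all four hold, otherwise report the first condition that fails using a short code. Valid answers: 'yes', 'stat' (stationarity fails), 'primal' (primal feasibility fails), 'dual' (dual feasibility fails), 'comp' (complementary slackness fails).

Gradient of f: grad f(x) = Q x + c = (-4, 0)
Constraint values g_i(x) = a_i^T x - b_i:
  g_1((-2, -1)) = 0
  g_2((-2, -1)) = -1
Stationarity residual: grad f(x) + sum_i lambda_i a_i = (0, 0)
  -> stationarity OK
Primal feasibility (all g_i <= 0): OK
Dual feasibility (all lambda_i >= 0): OK
Complementary slackness (lambda_i * g_i(x) = 0 for all i): OK

Verdict: yes, KKT holds.

yes


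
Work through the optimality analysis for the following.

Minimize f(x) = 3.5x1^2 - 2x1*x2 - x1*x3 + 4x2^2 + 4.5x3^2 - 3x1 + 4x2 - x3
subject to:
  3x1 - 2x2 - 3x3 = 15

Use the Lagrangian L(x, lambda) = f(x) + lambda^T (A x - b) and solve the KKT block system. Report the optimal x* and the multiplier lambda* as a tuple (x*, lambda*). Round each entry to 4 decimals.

Form the Lagrangian:
  L(x, lambda) = (1/2) x^T Q x + c^T x + lambda^T (A x - b)
Stationarity (grad_x L = 0): Q x + c + A^T lambda = 0.
Primal feasibility: A x = b.

This gives the KKT block system:
  [ Q   A^T ] [ x     ]   [-c ]
  [ A    0  ] [ lambda ] = [ b ]

Solving the linear system:
  x*      = (2.3969, -1.4241, -1.6537)
  lambda* = (-6.0934)
  f(x*)   = 40.0837

x* = (2.3969, -1.4241, -1.6537), lambda* = (-6.0934)


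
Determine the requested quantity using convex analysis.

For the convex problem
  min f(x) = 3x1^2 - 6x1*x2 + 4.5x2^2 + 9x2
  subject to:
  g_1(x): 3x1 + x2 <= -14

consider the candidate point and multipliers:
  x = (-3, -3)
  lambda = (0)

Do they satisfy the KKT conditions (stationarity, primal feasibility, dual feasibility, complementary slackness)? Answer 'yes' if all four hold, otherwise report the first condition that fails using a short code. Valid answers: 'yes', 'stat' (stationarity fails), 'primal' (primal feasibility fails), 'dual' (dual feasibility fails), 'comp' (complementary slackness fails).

Gradient of f: grad f(x) = Q x + c = (0, 0)
Constraint values g_i(x) = a_i^T x - b_i:
  g_1((-3, -3)) = 2
Stationarity residual: grad f(x) + sum_i lambda_i a_i = (0, 0)
  -> stationarity OK
Primal feasibility (all g_i <= 0): FAILS
Dual feasibility (all lambda_i >= 0): OK
Complementary slackness (lambda_i * g_i(x) = 0 for all i): OK

Verdict: the first failing condition is primal_feasibility -> primal.

primal


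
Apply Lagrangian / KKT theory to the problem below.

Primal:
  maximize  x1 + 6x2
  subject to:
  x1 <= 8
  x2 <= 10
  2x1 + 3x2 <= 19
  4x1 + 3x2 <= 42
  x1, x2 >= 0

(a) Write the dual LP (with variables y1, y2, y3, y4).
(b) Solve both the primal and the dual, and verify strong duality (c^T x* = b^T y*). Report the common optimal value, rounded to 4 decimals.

The standard primal-dual pair for 'max c^T x s.t. A x <= b, x >= 0' is:
  Dual:  min b^T y  s.t.  A^T y >= c,  y >= 0.

So the dual LP is:
  minimize  8y1 + 10y2 + 19y3 + 42y4
  subject to:
    y1 + 2y3 + 4y4 >= 1
    y2 + 3y3 + 3y4 >= 6
    y1, y2, y3, y4 >= 0

Solving the primal: x* = (0, 6.3333).
  primal value c^T x* = 38.
Solving the dual: y* = (0, 0, 2, 0).
  dual value b^T y* = 38.
Strong duality: c^T x* = b^T y*. Confirmed.

38


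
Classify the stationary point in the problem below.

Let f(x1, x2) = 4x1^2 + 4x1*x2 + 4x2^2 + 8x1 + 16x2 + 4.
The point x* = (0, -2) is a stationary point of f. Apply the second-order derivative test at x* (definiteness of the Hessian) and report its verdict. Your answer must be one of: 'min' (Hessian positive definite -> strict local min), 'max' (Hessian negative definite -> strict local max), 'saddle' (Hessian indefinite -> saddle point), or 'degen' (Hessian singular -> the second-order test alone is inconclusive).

Compute the Hessian H = grad^2 f:
  H = [[8, 4], [4, 8]]
Verify stationarity: grad f(x*) = H x* + g = (0, 0).
Eigenvalues of H: 4, 12.
Both eigenvalues > 0, so H is positive definite -> x* is a strict local min.

min


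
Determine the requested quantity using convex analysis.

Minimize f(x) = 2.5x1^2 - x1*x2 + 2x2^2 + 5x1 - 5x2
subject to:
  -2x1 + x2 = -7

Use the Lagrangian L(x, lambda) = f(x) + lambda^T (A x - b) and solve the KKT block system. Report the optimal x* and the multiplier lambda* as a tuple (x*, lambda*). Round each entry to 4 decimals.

Form the Lagrangian:
  L(x, lambda) = (1/2) x^T Q x + c^T x + lambda^T (A x - b)
Stationarity (grad_x L = 0): Q x + c + A^T lambda = 0.
Primal feasibility: A x = b.

This gives the KKT block system:
  [ Q   A^T ] [ x     ]   [-c ]
  [ A    0  ] [ lambda ] = [ b ]

Solving the linear system:
  x*      = (3.1765, -0.6471)
  lambda* = (10.7647)
  f(x*)   = 47.2353

x* = (3.1765, -0.6471), lambda* = (10.7647)


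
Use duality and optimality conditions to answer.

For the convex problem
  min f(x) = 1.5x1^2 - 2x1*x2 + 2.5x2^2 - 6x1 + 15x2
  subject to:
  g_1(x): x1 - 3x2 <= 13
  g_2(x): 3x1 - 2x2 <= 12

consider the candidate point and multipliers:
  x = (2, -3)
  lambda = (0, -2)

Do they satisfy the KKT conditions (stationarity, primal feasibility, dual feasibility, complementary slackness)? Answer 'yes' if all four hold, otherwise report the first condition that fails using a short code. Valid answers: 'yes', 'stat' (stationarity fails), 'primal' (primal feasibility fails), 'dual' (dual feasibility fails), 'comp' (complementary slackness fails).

Gradient of f: grad f(x) = Q x + c = (6, -4)
Constraint values g_i(x) = a_i^T x - b_i:
  g_1((2, -3)) = -2
  g_2((2, -3)) = 0
Stationarity residual: grad f(x) + sum_i lambda_i a_i = (0, 0)
  -> stationarity OK
Primal feasibility (all g_i <= 0): OK
Dual feasibility (all lambda_i >= 0): FAILS
Complementary slackness (lambda_i * g_i(x) = 0 for all i): OK

Verdict: the first failing condition is dual_feasibility -> dual.

dual


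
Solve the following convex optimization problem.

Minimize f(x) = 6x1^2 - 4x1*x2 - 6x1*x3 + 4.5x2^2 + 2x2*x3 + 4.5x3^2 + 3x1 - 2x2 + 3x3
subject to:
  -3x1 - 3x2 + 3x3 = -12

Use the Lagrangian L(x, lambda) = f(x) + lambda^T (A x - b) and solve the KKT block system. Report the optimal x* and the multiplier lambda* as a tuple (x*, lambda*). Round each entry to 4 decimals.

Form the Lagrangian:
  L(x, lambda) = (1/2) x^T Q x + c^T x + lambda^T (A x - b)
Stationarity (grad_x L = 0): Q x + c + A^T lambda = 0.
Primal feasibility: A x = b.

This gives the KKT block system:
  [ Q   A^T ] [ x     ]   [-c ]
  [ A    0  ] [ lambda ] = [ b ]

Solving the linear system:
  x*      = (0.4518, 1.934, -1.6142)
  lambda* = (3.4569)
  f(x*)   = 17.0635

x* = (0.4518, 1.934, -1.6142), lambda* = (3.4569)


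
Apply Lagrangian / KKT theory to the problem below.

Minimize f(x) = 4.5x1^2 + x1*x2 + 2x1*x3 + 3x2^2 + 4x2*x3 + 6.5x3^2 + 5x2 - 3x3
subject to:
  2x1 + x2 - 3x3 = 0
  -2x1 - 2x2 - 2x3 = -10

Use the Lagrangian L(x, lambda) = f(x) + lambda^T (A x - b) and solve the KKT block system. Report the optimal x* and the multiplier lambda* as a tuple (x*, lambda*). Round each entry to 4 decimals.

Form the Lagrangian:
  L(x, lambda) = (1/2) x^T Q x + c^T x + lambda^T (A x - b)
Stationarity (grad_x L = 0): Q x + c + A^T lambda = 0.
Primal feasibility: A x = b.

This gives the KKT block system:
  [ Q   A^T ] [ x     ]   [-c ]
  [ A    0  ] [ lambda ] = [ b ]

Solving the linear system:
  x*      = (1.7984, 1.5021, 1.6996)
  lambda* = (1.5226, 12.0658)
  f(x*)   = 61.535

x* = (1.7984, 1.5021, 1.6996), lambda* = (1.5226, 12.0658)


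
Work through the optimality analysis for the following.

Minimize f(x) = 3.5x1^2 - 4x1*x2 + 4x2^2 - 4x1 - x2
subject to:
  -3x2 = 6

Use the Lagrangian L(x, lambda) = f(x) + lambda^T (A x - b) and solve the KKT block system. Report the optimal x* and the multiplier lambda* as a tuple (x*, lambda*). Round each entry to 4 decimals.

Form the Lagrangian:
  L(x, lambda) = (1/2) x^T Q x + c^T x + lambda^T (A x - b)
Stationarity (grad_x L = 0): Q x + c + A^T lambda = 0.
Primal feasibility: A x = b.

This gives the KKT block system:
  [ Q   A^T ] [ x     ]   [-c ]
  [ A    0  ] [ lambda ] = [ b ]

Solving the linear system:
  x*      = (-0.5714, -2)
  lambda* = (-4.9048)
  f(x*)   = 16.8571

x* = (-0.5714, -2), lambda* = (-4.9048)


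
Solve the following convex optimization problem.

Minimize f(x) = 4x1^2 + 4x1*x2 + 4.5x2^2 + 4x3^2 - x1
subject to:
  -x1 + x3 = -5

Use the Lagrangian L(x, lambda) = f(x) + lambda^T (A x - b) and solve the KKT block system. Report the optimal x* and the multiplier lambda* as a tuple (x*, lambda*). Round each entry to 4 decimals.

Form the Lagrangian:
  L(x, lambda) = (1/2) x^T Q x + c^T x + lambda^T (A x - b)
Stationarity (grad_x L = 0): Q x + c + A^T lambda = 0.
Primal feasibility: A x = b.

This gives the KKT block system:
  [ Q   A^T ] [ x     ]   [-c ]
  [ A    0  ] [ lambda ] = [ b ]

Solving the linear system:
  x*      = (2.8828, -1.2812, -2.1172)
  lambda* = (16.9375)
  f(x*)   = 40.9023

x* = (2.8828, -1.2812, -2.1172), lambda* = (16.9375)


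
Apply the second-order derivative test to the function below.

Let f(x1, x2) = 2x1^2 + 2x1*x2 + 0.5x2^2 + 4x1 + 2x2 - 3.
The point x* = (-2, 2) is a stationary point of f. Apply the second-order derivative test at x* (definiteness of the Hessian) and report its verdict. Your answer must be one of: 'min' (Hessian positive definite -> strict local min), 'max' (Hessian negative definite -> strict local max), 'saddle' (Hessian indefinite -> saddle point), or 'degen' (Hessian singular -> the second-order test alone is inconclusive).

Compute the Hessian H = grad^2 f:
  H = [[4, 2], [2, 1]]
Verify stationarity: grad f(x*) = H x* + g = (0, 0).
Eigenvalues of H: 0, 5.
H has a zero eigenvalue (singular; positive semidefinite but not definite), so H is neither positive definite, negative definite, nor indefinite. The second-order test alone is inconclusive -> degen.
(Indeed, f is constant along the null direction of H through x*, so x* is not a strict local extremum.)

degen


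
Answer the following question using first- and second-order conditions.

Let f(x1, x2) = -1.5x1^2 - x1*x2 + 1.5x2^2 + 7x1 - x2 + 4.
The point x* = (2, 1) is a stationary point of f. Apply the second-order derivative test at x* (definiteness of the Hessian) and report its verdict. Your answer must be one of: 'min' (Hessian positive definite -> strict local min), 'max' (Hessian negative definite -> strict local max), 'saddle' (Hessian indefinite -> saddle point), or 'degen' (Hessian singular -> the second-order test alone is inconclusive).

Compute the Hessian H = grad^2 f:
  H = [[-3, -1], [-1, 3]]
Verify stationarity: grad f(x*) = H x* + g = (0, 0).
Eigenvalues of H: -3.1623, 3.1623.
Eigenvalues have mixed signs, so H is indefinite -> x* is a saddle point.

saddle


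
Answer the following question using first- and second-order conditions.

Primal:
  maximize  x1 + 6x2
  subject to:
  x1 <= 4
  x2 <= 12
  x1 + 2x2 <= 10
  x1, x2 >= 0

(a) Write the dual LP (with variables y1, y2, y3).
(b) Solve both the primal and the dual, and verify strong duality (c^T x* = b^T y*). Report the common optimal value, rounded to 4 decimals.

The standard primal-dual pair for 'max c^T x s.t. A x <= b, x >= 0' is:
  Dual:  min b^T y  s.t.  A^T y >= c,  y >= 0.

So the dual LP is:
  minimize  4y1 + 12y2 + 10y3
  subject to:
    y1 + y3 >= 1
    y2 + 2y3 >= 6
    y1, y2, y3 >= 0

Solving the primal: x* = (0, 5).
  primal value c^T x* = 30.
Solving the dual: y* = (0, 0, 3).
  dual value b^T y* = 30.
Strong duality: c^T x* = b^T y*. Confirmed.

30


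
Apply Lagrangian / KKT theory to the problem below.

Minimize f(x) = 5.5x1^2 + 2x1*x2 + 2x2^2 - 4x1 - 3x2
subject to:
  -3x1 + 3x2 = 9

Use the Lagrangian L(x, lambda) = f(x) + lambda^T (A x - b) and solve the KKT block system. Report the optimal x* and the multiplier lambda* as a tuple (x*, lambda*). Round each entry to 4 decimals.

Form the Lagrangian:
  L(x, lambda) = (1/2) x^T Q x + c^T x + lambda^T (A x - b)
Stationarity (grad_x L = 0): Q x + c + A^T lambda = 0.
Primal feasibility: A x = b.

This gives the KKT block system:
  [ Q   A^T ] [ x     ]   [-c ]
  [ A    0  ] [ lambda ] = [ b ]

Solving the linear system:
  x*      = (-0.5789, 2.4211)
  lambda* = (-1.8421)
  f(x*)   = 5.8158

x* = (-0.5789, 2.4211), lambda* = (-1.8421)


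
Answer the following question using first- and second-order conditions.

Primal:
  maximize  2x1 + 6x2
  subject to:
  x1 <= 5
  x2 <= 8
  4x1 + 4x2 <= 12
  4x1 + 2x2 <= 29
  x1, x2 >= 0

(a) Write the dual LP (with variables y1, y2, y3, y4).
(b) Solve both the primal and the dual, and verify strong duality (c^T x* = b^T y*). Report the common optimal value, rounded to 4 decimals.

The standard primal-dual pair for 'max c^T x s.t. A x <= b, x >= 0' is:
  Dual:  min b^T y  s.t.  A^T y >= c,  y >= 0.

So the dual LP is:
  minimize  5y1 + 8y2 + 12y3 + 29y4
  subject to:
    y1 + 4y3 + 4y4 >= 2
    y2 + 4y3 + 2y4 >= 6
    y1, y2, y3, y4 >= 0

Solving the primal: x* = (0, 3).
  primal value c^T x* = 18.
Solving the dual: y* = (0, 0, 1.5, 0).
  dual value b^T y* = 18.
Strong duality: c^T x* = b^T y*. Confirmed.

18


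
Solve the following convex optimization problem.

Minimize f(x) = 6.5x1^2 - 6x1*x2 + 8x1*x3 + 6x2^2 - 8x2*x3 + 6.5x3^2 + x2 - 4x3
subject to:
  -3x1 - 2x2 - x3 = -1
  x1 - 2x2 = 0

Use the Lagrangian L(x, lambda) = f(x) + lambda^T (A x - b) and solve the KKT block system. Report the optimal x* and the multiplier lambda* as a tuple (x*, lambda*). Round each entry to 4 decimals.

Form the Lagrangian:
  L(x, lambda) = (1/2) x^T Q x + c^T x + lambda^T (A x - b)
Stationarity (grad_x L = 0): Q x + c + A^T lambda = 0.
Primal feasibility: A x = b.

This gives the KKT block system:
  [ Q   A^T ] [ x     ]   [-c ]
  [ A    0  ] [ lambda ] = [ b ]

Solving the linear system:
  x*      = (0.1694, 0.0847, 0.3226)
  lambda* = (0.871, -1.6613)
  f(x*)   = -0.1673

x* = (0.1694, 0.0847, 0.3226), lambda* = (0.871, -1.6613)


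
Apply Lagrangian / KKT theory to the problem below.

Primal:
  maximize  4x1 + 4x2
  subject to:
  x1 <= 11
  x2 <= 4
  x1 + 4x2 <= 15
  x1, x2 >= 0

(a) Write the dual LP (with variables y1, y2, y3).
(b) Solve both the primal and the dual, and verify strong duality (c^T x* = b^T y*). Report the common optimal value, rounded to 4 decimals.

The standard primal-dual pair for 'max c^T x s.t. A x <= b, x >= 0' is:
  Dual:  min b^T y  s.t.  A^T y >= c,  y >= 0.

So the dual LP is:
  minimize  11y1 + 4y2 + 15y3
  subject to:
    y1 + y3 >= 4
    y2 + 4y3 >= 4
    y1, y2, y3 >= 0

Solving the primal: x* = (11, 1).
  primal value c^T x* = 48.
Solving the dual: y* = (3, 0, 1).
  dual value b^T y* = 48.
Strong duality: c^T x* = b^T y*. Confirmed.

48


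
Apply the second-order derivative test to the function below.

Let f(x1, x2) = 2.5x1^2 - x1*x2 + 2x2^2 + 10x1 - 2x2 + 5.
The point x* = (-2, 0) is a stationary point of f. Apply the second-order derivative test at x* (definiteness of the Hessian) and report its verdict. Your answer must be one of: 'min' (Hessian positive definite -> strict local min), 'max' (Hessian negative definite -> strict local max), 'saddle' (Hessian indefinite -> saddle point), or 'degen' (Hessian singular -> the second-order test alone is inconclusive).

Compute the Hessian H = grad^2 f:
  H = [[5, -1], [-1, 4]]
Verify stationarity: grad f(x*) = H x* + g = (0, 0).
Eigenvalues of H: 3.382, 5.618.
Both eigenvalues > 0, so H is positive definite -> x* is a strict local min.

min


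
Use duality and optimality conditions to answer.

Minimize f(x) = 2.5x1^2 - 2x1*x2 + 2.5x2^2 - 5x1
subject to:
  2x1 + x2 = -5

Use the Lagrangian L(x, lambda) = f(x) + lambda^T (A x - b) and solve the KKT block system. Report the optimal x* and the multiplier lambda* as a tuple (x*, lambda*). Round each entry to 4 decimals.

Form the Lagrangian:
  L(x, lambda) = (1/2) x^T Q x + c^T x + lambda^T (A x - b)
Stationarity (grad_x L = 0): Q x + c + A^T lambda = 0.
Primal feasibility: A x = b.

This gives the KKT block system:
  [ Q   A^T ] [ x     ]   [-c ]
  [ A    0  ] [ lambda ] = [ b ]

Solving the linear system:
  x*      = (-1.6667, -1.6667)
  lambda* = (5)
  f(x*)   = 16.6667

x* = (-1.6667, -1.6667), lambda* = (5)


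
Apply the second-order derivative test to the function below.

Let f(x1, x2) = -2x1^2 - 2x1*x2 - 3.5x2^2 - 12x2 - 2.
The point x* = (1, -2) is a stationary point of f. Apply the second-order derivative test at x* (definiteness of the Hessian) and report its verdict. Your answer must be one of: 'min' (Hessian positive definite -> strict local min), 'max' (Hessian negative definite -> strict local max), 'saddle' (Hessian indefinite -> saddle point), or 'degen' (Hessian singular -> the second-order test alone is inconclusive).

Compute the Hessian H = grad^2 f:
  H = [[-4, -2], [-2, -7]]
Verify stationarity: grad f(x*) = H x* + g = (0, 0).
Eigenvalues of H: -8, -3.
Both eigenvalues < 0, so H is negative definite -> x* is a strict local max.

max


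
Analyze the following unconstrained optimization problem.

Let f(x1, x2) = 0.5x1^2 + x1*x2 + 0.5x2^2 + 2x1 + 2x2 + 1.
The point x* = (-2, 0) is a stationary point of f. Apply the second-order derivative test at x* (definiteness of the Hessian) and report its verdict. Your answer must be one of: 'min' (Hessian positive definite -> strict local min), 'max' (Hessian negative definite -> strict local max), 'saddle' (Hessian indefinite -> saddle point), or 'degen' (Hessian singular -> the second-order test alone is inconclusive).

Compute the Hessian H = grad^2 f:
  H = [[1, 1], [1, 1]]
Verify stationarity: grad f(x*) = H x* + g = (0, 0).
Eigenvalues of H: 0, 2.
H has a zero eigenvalue (singular; positive semidefinite but not definite), so H is neither positive definite, negative definite, nor indefinite. The second-order test alone is inconclusive -> degen.
(Indeed, f is constant along the null direction of H through x*, so x* is not a strict local extremum.)

degen


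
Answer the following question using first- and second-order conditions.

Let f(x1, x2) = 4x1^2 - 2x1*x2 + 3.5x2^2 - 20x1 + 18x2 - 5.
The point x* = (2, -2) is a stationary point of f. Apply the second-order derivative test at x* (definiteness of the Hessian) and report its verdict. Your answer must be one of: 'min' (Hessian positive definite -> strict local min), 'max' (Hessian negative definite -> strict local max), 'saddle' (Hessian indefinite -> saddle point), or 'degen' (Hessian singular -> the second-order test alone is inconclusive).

Compute the Hessian H = grad^2 f:
  H = [[8, -2], [-2, 7]]
Verify stationarity: grad f(x*) = H x* + g = (0, 0).
Eigenvalues of H: 5.4384, 9.5616.
Both eigenvalues > 0, so H is positive definite -> x* is a strict local min.

min


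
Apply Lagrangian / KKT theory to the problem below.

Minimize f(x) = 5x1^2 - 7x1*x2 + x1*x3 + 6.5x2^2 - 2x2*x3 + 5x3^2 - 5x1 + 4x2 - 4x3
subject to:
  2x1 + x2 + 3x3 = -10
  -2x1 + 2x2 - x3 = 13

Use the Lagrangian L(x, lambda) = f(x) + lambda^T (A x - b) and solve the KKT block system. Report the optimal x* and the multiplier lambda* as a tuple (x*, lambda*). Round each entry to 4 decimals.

Form the Lagrangian:
  L(x, lambda) = (1/2) x^T Q x + c^T x + lambda^T (A x - b)
Stationarity (grad_x L = 0): Q x + c + A^T lambda = 0.
Primal feasibility: A x = b.

This gives the KKT block system:
  [ Q   A^T ] [ x     ]   [-c ]
  [ A    0  ] [ lambda ] = [ b ]

Solving the linear system:
  x*      = (-3.6622, 2.0501, -1.5752)
  lambda* = (-0.6298, -29.4041)
  f(x*)   = 204.3842

x* = (-3.6622, 2.0501, -1.5752), lambda* = (-0.6298, -29.4041)


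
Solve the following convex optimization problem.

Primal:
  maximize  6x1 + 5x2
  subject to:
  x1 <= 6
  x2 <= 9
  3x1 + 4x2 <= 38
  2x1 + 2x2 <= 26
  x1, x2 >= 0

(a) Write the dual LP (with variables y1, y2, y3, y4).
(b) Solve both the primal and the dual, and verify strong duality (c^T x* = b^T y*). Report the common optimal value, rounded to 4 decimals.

The standard primal-dual pair for 'max c^T x s.t. A x <= b, x >= 0' is:
  Dual:  min b^T y  s.t.  A^T y >= c,  y >= 0.

So the dual LP is:
  minimize  6y1 + 9y2 + 38y3 + 26y4
  subject to:
    y1 + 3y3 + 2y4 >= 6
    y2 + 4y3 + 2y4 >= 5
    y1, y2, y3, y4 >= 0

Solving the primal: x* = (6, 5).
  primal value c^T x* = 61.
Solving the dual: y* = (2.25, 0, 1.25, 0).
  dual value b^T y* = 61.
Strong duality: c^T x* = b^T y*. Confirmed.

61


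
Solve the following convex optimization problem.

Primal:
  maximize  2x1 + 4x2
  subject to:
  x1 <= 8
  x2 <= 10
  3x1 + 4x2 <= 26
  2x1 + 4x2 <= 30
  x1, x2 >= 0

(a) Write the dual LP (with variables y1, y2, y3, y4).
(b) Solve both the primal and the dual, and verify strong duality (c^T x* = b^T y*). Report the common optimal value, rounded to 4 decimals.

The standard primal-dual pair for 'max c^T x s.t. A x <= b, x >= 0' is:
  Dual:  min b^T y  s.t.  A^T y >= c,  y >= 0.

So the dual LP is:
  minimize  8y1 + 10y2 + 26y3 + 30y4
  subject to:
    y1 + 3y3 + 2y4 >= 2
    y2 + 4y3 + 4y4 >= 4
    y1, y2, y3, y4 >= 0

Solving the primal: x* = (0, 6.5).
  primal value c^T x* = 26.
Solving the dual: y* = (0, 0, 1, 0).
  dual value b^T y* = 26.
Strong duality: c^T x* = b^T y*. Confirmed.

26
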